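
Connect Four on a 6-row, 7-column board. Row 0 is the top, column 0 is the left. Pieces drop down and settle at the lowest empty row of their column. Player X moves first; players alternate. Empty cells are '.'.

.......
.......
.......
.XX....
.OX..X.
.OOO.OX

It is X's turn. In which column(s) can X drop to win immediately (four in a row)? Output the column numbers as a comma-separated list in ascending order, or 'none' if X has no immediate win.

col 0: drop X → no win
col 1: drop X → no win
col 2: drop X → no win
col 3: drop X → no win
col 4: drop X → no win
col 5: drop X → no win
col 6: drop X → no win

Answer: none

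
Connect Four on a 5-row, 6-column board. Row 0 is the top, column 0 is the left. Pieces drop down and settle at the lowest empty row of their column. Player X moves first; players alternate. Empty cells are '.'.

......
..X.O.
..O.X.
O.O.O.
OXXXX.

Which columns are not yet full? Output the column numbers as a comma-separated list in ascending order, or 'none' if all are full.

Answer: 0,1,2,3,4,5

Derivation:
col 0: top cell = '.' → open
col 1: top cell = '.' → open
col 2: top cell = '.' → open
col 3: top cell = '.' → open
col 4: top cell = '.' → open
col 5: top cell = '.' → open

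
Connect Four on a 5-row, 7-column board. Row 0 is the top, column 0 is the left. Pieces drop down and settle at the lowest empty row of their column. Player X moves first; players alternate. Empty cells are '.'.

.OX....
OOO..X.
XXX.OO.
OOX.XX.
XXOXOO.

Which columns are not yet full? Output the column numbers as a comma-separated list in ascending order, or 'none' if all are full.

col 0: top cell = '.' → open
col 1: top cell = 'O' → FULL
col 2: top cell = 'X' → FULL
col 3: top cell = '.' → open
col 4: top cell = '.' → open
col 5: top cell = '.' → open
col 6: top cell = '.' → open

Answer: 0,3,4,5,6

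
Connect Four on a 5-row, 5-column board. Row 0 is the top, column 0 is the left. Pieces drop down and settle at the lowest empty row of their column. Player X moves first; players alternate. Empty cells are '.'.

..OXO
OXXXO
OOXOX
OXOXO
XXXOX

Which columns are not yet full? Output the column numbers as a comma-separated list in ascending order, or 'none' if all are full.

Answer: 0,1

Derivation:
col 0: top cell = '.' → open
col 1: top cell = '.' → open
col 2: top cell = 'O' → FULL
col 3: top cell = 'X' → FULL
col 4: top cell = 'O' → FULL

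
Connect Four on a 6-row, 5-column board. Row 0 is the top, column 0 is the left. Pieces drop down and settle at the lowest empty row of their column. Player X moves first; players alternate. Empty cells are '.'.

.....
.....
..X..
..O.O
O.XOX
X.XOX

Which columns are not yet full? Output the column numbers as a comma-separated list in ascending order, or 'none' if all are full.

Answer: 0,1,2,3,4

Derivation:
col 0: top cell = '.' → open
col 1: top cell = '.' → open
col 2: top cell = '.' → open
col 3: top cell = '.' → open
col 4: top cell = '.' → open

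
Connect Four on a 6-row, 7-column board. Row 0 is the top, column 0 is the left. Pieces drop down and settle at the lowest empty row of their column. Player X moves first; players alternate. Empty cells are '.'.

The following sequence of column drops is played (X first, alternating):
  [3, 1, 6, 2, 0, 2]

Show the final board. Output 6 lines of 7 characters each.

Answer: .......
.......
.......
.......
..O....
XOOX..X

Derivation:
Move 1: X drops in col 3, lands at row 5
Move 2: O drops in col 1, lands at row 5
Move 3: X drops in col 6, lands at row 5
Move 4: O drops in col 2, lands at row 5
Move 5: X drops in col 0, lands at row 5
Move 6: O drops in col 2, lands at row 4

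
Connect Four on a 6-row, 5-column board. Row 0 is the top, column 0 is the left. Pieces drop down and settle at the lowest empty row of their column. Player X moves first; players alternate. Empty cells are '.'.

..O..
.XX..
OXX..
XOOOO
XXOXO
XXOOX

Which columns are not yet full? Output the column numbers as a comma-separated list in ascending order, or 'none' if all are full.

col 0: top cell = '.' → open
col 1: top cell = '.' → open
col 2: top cell = 'O' → FULL
col 3: top cell = '.' → open
col 4: top cell = '.' → open

Answer: 0,1,3,4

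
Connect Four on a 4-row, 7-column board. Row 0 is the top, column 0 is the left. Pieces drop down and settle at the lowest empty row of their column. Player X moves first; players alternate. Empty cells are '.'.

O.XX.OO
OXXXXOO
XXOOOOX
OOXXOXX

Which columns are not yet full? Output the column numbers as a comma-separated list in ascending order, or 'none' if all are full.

col 0: top cell = 'O' → FULL
col 1: top cell = '.' → open
col 2: top cell = 'X' → FULL
col 3: top cell = 'X' → FULL
col 4: top cell = '.' → open
col 5: top cell = 'O' → FULL
col 6: top cell = 'O' → FULL

Answer: 1,4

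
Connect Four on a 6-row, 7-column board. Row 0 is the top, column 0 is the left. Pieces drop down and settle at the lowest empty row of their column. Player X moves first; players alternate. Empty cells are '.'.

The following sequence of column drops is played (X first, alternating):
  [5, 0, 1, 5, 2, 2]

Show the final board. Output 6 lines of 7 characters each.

Move 1: X drops in col 5, lands at row 5
Move 2: O drops in col 0, lands at row 5
Move 3: X drops in col 1, lands at row 5
Move 4: O drops in col 5, lands at row 4
Move 5: X drops in col 2, lands at row 5
Move 6: O drops in col 2, lands at row 4

Answer: .......
.......
.......
.......
..O..O.
OXX..X.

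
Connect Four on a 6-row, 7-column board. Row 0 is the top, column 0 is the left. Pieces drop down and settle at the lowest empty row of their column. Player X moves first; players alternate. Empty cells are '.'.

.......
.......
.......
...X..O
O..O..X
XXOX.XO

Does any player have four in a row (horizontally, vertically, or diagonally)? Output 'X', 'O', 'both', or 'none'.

none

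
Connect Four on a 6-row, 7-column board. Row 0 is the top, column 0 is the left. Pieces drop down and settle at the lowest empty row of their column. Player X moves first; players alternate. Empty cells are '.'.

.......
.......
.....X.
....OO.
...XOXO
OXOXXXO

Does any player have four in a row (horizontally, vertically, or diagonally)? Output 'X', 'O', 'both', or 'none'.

none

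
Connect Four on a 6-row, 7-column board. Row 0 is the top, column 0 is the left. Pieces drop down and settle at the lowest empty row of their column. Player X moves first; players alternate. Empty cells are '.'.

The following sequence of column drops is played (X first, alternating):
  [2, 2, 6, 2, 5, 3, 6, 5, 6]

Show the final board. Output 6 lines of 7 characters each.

Answer: .......
.......
.......
..O...X
..O..OX
..XO.XX

Derivation:
Move 1: X drops in col 2, lands at row 5
Move 2: O drops in col 2, lands at row 4
Move 3: X drops in col 6, lands at row 5
Move 4: O drops in col 2, lands at row 3
Move 5: X drops in col 5, lands at row 5
Move 6: O drops in col 3, lands at row 5
Move 7: X drops in col 6, lands at row 4
Move 8: O drops in col 5, lands at row 4
Move 9: X drops in col 6, lands at row 3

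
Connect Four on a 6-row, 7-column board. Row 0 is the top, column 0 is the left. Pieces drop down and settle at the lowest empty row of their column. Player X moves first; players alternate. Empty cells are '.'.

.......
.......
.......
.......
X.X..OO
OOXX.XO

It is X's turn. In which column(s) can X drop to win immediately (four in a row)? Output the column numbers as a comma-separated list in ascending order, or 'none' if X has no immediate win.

col 0: drop X → no win
col 1: drop X → no win
col 2: drop X → no win
col 3: drop X → no win
col 4: drop X → WIN!
col 5: drop X → no win
col 6: drop X → no win

Answer: 4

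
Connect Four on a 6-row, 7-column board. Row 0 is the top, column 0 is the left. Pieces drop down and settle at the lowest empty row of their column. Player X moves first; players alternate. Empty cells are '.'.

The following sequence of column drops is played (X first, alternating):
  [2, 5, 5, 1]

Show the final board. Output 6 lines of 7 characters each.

Move 1: X drops in col 2, lands at row 5
Move 2: O drops in col 5, lands at row 5
Move 3: X drops in col 5, lands at row 4
Move 4: O drops in col 1, lands at row 5

Answer: .......
.......
.......
.......
.....X.
.OX..O.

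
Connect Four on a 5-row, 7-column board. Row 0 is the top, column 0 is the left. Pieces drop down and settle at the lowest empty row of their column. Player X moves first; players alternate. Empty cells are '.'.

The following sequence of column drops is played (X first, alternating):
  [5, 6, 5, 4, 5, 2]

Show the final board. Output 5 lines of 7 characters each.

Move 1: X drops in col 5, lands at row 4
Move 2: O drops in col 6, lands at row 4
Move 3: X drops in col 5, lands at row 3
Move 4: O drops in col 4, lands at row 4
Move 5: X drops in col 5, lands at row 2
Move 6: O drops in col 2, lands at row 4

Answer: .......
.......
.....X.
.....X.
..O.OXO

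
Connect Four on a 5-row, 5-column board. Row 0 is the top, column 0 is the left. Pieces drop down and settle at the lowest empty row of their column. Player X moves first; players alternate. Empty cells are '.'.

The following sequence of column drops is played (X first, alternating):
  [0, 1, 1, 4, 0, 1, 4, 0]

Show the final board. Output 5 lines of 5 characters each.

Answer: .....
.....
OO...
XX..X
XO..O

Derivation:
Move 1: X drops in col 0, lands at row 4
Move 2: O drops in col 1, lands at row 4
Move 3: X drops in col 1, lands at row 3
Move 4: O drops in col 4, lands at row 4
Move 5: X drops in col 0, lands at row 3
Move 6: O drops in col 1, lands at row 2
Move 7: X drops in col 4, lands at row 3
Move 8: O drops in col 0, lands at row 2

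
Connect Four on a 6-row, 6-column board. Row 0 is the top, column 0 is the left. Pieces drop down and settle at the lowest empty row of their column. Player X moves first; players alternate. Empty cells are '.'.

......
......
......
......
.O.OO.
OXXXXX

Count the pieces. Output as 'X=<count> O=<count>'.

X=5 O=4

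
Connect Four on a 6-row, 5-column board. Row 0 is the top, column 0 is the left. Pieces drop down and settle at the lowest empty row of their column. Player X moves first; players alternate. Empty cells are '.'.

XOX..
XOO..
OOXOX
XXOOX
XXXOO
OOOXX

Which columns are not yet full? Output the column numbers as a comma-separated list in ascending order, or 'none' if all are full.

Answer: 3,4

Derivation:
col 0: top cell = 'X' → FULL
col 1: top cell = 'O' → FULL
col 2: top cell = 'X' → FULL
col 3: top cell = '.' → open
col 4: top cell = '.' → open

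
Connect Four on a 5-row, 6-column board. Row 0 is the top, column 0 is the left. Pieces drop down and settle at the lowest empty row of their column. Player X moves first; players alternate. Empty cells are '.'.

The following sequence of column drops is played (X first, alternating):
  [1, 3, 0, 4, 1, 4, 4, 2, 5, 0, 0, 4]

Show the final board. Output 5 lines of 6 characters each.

Answer: ......
....O.
X...X.
OX..O.
XXOOOX

Derivation:
Move 1: X drops in col 1, lands at row 4
Move 2: O drops in col 3, lands at row 4
Move 3: X drops in col 0, lands at row 4
Move 4: O drops in col 4, lands at row 4
Move 5: X drops in col 1, lands at row 3
Move 6: O drops in col 4, lands at row 3
Move 7: X drops in col 4, lands at row 2
Move 8: O drops in col 2, lands at row 4
Move 9: X drops in col 5, lands at row 4
Move 10: O drops in col 0, lands at row 3
Move 11: X drops in col 0, lands at row 2
Move 12: O drops in col 4, lands at row 1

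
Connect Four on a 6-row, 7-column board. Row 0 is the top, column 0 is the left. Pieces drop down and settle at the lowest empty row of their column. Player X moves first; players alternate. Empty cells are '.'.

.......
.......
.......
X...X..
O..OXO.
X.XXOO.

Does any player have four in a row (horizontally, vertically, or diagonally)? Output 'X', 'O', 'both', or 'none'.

none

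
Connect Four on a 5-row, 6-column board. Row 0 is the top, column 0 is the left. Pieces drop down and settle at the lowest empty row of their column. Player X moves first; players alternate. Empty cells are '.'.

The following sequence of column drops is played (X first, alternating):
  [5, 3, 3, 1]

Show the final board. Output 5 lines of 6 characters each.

Answer: ......
......
......
...X..
.O.O.X

Derivation:
Move 1: X drops in col 5, lands at row 4
Move 2: O drops in col 3, lands at row 4
Move 3: X drops in col 3, lands at row 3
Move 4: O drops in col 1, lands at row 4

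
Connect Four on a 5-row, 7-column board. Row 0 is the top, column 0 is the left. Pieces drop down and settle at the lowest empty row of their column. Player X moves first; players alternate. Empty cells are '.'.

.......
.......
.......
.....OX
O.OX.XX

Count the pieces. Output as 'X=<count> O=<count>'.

X=4 O=3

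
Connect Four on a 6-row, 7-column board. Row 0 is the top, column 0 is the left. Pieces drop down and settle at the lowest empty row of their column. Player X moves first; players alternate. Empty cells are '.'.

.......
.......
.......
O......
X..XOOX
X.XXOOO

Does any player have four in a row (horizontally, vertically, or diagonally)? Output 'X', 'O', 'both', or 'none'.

none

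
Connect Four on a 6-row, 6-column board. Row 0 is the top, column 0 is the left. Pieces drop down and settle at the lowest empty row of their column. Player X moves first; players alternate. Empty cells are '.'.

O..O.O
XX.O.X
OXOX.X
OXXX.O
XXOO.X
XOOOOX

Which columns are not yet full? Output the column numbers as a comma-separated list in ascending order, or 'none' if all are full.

col 0: top cell = 'O' → FULL
col 1: top cell = '.' → open
col 2: top cell = '.' → open
col 3: top cell = 'O' → FULL
col 4: top cell = '.' → open
col 5: top cell = 'O' → FULL

Answer: 1,2,4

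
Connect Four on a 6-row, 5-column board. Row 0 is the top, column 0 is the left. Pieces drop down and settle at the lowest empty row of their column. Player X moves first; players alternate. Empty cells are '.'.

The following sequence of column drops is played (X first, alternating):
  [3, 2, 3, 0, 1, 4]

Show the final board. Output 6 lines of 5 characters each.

Move 1: X drops in col 3, lands at row 5
Move 2: O drops in col 2, lands at row 5
Move 3: X drops in col 3, lands at row 4
Move 4: O drops in col 0, lands at row 5
Move 5: X drops in col 1, lands at row 5
Move 6: O drops in col 4, lands at row 5

Answer: .....
.....
.....
.....
...X.
OXOXO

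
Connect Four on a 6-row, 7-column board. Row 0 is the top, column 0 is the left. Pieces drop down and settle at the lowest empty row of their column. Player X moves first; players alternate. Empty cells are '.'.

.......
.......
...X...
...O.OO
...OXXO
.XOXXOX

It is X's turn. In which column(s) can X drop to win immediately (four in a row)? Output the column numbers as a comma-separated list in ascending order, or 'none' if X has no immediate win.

Answer: 4

Derivation:
col 0: drop X → no win
col 1: drop X → no win
col 2: drop X → no win
col 3: drop X → no win
col 4: drop X → WIN!
col 5: drop X → no win
col 6: drop X → no win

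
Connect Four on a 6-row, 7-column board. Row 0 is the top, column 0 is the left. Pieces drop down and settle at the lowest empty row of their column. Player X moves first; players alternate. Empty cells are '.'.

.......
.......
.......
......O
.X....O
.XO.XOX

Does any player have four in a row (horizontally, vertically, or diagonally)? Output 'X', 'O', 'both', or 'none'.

none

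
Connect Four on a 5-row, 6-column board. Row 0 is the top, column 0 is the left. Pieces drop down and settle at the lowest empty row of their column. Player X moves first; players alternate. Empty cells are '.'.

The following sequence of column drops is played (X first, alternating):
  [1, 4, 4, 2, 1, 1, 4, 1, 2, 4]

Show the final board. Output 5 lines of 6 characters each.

Answer: ......
.O..O.
.O..X.
.XX.X.
.XO.O.

Derivation:
Move 1: X drops in col 1, lands at row 4
Move 2: O drops in col 4, lands at row 4
Move 3: X drops in col 4, lands at row 3
Move 4: O drops in col 2, lands at row 4
Move 5: X drops in col 1, lands at row 3
Move 6: O drops in col 1, lands at row 2
Move 7: X drops in col 4, lands at row 2
Move 8: O drops in col 1, lands at row 1
Move 9: X drops in col 2, lands at row 3
Move 10: O drops in col 4, lands at row 1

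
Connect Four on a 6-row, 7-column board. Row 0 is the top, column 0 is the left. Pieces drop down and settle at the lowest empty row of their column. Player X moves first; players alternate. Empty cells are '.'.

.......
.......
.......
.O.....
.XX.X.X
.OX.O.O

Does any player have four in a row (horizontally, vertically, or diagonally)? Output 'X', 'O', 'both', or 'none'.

none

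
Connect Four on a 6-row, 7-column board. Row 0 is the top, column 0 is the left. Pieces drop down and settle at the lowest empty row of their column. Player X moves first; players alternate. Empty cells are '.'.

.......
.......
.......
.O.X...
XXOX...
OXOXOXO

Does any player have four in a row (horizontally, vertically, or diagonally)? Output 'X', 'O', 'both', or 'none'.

none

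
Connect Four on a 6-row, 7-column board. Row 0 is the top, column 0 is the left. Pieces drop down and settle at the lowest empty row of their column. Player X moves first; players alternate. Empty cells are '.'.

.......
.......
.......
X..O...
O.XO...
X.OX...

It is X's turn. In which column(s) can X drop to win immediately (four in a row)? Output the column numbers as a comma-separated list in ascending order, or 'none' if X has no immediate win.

Answer: none

Derivation:
col 0: drop X → no win
col 1: drop X → no win
col 2: drop X → no win
col 3: drop X → no win
col 4: drop X → no win
col 5: drop X → no win
col 6: drop X → no win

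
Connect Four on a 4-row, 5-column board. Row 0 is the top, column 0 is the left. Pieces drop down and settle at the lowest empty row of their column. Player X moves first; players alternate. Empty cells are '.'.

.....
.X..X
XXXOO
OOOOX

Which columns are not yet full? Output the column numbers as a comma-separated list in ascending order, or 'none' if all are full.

col 0: top cell = '.' → open
col 1: top cell = '.' → open
col 2: top cell = '.' → open
col 3: top cell = '.' → open
col 4: top cell = '.' → open

Answer: 0,1,2,3,4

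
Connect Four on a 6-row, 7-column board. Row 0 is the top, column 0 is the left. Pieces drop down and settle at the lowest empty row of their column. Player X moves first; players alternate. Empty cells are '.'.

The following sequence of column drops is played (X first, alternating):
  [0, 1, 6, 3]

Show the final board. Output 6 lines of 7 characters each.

Answer: .......
.......
.......
.......
.......
XO.O..X

Derivation:
Move 1: X drops in col 0, lands at row 5
Move 2: O drops in col 1, lands at row 5
Move 3: X drops in col 6, lands at row 5
Move 4: O drops in col 3, lands at row 5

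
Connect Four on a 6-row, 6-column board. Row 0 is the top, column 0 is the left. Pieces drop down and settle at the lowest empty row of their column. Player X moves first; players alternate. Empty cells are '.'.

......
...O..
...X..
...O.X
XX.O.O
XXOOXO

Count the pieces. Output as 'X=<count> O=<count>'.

X=7 O=7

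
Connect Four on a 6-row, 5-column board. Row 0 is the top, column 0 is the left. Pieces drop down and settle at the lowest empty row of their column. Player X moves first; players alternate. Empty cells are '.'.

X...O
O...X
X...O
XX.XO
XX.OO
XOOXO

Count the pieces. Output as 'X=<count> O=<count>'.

X=10 O=9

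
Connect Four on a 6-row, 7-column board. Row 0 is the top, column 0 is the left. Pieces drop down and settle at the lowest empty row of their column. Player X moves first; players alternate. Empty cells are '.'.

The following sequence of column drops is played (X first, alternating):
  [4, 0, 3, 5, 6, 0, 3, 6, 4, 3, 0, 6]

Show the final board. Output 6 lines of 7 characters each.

Answer: .......
.......
.......
X..O..O
O..XX.O
O..XXOX

Derivation:
Move 1: X drops in col 4, lands at row 5
Move 2: O drops in col 0, lands at row 5
Move 3: X drops in col 3, lands at row 5
Move 4: O drops in col 5, lands at row 5
Move 5: X drops in col 6, lands at row 5
Move 6: O drops in col 0, lands at row 4
Move 7: X drops in col 3, lands at row 4
Move 8: O drops in col 6, lands at row 4
Move 9: X drops in col 4, lands at row 4
Move 10: O drops in col 3, lands at row 3
Move 11: X drops in col 0, lands at row 3
Move 12: O drops in col 6, lands at row 3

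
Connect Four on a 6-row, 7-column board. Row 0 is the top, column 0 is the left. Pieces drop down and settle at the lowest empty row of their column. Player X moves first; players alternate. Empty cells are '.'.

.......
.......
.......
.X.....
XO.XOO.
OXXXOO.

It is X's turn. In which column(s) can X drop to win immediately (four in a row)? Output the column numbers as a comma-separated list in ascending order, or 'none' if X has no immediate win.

col 0: drop X → no win
col 1: drop X → no win
col 2: drop X → no win
col 3: drop X → no win
col 4: drop X → no win
col 5: drop X → no win
col 6: drop X → no win

Answer: none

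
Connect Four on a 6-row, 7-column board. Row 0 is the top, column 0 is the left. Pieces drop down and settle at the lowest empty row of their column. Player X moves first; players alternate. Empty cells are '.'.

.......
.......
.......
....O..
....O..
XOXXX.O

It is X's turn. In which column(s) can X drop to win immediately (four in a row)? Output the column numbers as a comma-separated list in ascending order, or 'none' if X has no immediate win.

col 0: drop X → no win
col 1: drop X → no win
col 2: drop X → no win
col 3: drop X → no win
col 4: drop X → no win
col 5: drop X → WIN!
col 6: drop X → no win

Answer: 5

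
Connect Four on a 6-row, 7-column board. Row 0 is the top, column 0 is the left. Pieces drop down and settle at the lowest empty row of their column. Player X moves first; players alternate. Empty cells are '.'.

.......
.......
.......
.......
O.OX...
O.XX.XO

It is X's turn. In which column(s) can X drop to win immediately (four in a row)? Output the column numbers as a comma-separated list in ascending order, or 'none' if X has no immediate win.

Answer: 4

Derivation:
col 0: drop X → no win
col 1: drop X → no win
col 2: drop X → no win
col 3: drop X → no win
col 4: drop X → WIN!
col 5: drop X → no win
col 6: drop X → no win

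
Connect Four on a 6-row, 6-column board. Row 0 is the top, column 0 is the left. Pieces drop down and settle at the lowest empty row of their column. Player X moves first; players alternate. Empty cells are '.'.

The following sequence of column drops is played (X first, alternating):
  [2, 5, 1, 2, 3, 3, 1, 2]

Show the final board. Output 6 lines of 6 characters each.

Answer: ......
......
......
..O...
.XOO..
.XXX.O

Derivation:
Move 1: X drops in col 2, lands at row 5
Move 2: O drops in col 5, lands at row 5
Move 3: X drops in col 1, lands at row 5
Move 4: O drops in col 2, lands at row 4
Move 5: X drops in col 3, lands at row 5
Move 6: O drops in col 3, lands at row 4
Move 7: X drops in col 1, lands at row 4
Move 8: O drops in col 2, lands at row 3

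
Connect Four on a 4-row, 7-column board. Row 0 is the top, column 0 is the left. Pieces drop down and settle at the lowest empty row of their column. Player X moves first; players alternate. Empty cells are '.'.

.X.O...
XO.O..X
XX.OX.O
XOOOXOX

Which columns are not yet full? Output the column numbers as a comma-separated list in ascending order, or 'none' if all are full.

Answer: 0,2,4,5,6

Derivation:
col 0: top cell = '.' → open
col 1: top cell = 'X' → FULL
col 2: top cell = '.' → open
col 3: top cell = 'O' → FULL
col 4: top cell = '.' → open
col 5: top cell = '.' → open
col 6: top cell = '.' → open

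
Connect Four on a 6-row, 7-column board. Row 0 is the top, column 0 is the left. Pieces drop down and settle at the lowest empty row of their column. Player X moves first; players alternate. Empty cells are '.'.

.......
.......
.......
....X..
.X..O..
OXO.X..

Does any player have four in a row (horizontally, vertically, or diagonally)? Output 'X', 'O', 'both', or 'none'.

none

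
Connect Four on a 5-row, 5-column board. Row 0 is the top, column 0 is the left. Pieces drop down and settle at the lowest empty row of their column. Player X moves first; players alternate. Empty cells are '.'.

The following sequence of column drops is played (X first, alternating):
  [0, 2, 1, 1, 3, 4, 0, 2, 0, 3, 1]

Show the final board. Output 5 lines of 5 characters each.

Move 1: X drops in col 0, lands at row 4
Move 2: O drops in col 2, lands at row 4
Move 3: X drops in col 1, lands at row 4
Move 4: O drops in col 1, lands at row 3
Move 5: X drops in col 3, lands at row 4
Move 6: O drops in col 4, lands at row 4
Move 7: X drops in col 0, lands at row 3
Move 8: O drops in col 2, lands at row 3
Move 9: X drops in col 0, lands at row 2
Move 10: O drops in col 3, lands at row 3
Move 11: X drops in col 1, lands at row 2

Answer: .....
.....
XX...
XOOO.
XXOXO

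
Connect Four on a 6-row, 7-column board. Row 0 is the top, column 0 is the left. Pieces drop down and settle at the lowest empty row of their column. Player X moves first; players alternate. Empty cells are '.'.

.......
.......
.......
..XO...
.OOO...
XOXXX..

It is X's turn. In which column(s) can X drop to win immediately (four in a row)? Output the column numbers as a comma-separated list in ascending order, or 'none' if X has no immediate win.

col 0: drop X → no win
col 1: drop X → no win
col 2: drop X → no win
col 3: drop X → no win
col 4: drop X → no win
col 5: drop X → WIN!
col 6: drop X → no win

Answer: 5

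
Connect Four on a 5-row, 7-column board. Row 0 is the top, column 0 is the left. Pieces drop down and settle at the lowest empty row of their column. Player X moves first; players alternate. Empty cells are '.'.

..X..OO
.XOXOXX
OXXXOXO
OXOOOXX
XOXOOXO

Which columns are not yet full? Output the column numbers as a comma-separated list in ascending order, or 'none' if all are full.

Answer: 0,1,3,4

Derivation:
col 0: top cell = '.' → open
col 1: top cell = '.' → open
col 2: top cell = 'X' → FULL
col 3: top cell = '.' → open
col 4: top cell = '.' → open
col 5: top cell = 'O' → FULL
col 6: top cell = 'O' → FULL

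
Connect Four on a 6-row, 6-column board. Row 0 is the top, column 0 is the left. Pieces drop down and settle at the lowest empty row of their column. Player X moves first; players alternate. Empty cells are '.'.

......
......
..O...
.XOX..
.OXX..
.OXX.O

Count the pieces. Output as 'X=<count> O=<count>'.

X=6 O=5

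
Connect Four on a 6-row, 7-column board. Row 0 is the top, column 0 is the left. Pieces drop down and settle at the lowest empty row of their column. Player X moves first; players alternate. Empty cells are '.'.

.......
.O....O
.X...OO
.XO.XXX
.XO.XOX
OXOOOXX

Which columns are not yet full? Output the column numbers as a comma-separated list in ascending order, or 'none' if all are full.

Answer: 0,1,2,3,4,5,6

Derivation:
col 0: top cell = '.' → open
col 1: top cell = '.' → open
col 2: top cell = '.' → open
col 3: top cell = '.' → open
col 4: top cell = '.' → open
col 5: top cell = '.' → open
col 6: top cell = '.' → open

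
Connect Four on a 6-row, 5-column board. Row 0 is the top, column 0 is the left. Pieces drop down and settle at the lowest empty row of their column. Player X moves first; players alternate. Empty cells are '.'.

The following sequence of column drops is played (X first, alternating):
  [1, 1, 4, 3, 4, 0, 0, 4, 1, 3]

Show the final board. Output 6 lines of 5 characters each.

Move 1: X drops in col 1, lands at row 5
Move 2: O drops in col 1, lands at row 4
Move 3: X drops in col 4, lands at row 5
Move 4: O drops in col 3, lands at row 5
Move 5: X drops in col 4, lands at row 4
Move 6: O drops in col 0, lands at row 5
Move 7: X drops in col 0, lands at row 4
Move 8: O drops in col 4, lands at row 3
Move 9: X drops in col 1, lands at row 3
Move 10: O drops in col 3, lands at row 4

Answer: .....
.....
.....
.X..O
XO.OX
OX.OX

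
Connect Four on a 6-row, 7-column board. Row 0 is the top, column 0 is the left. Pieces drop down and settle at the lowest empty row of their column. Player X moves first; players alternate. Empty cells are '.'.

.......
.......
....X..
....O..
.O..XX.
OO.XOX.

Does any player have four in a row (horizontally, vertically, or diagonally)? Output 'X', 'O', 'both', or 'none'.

none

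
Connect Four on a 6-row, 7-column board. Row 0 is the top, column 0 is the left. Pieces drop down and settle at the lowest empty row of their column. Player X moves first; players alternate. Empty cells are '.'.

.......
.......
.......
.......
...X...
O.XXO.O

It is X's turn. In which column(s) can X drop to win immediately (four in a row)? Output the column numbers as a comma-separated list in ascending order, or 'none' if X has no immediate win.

Answer: none

Derivation:
col 0: drop X → no win
col 1: drop X → no win
col 2: drop X → no win
col 3: drop X → no win
col 4: drop X → no win
col 5: drop X → no win
col 6: drop X → no win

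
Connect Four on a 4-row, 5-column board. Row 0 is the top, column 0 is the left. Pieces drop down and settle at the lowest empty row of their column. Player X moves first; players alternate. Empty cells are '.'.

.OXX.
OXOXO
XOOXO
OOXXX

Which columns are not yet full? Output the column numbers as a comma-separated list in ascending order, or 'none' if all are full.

col 0: top cell = '.' → open
col 1: top cell = 'O' → FULL
col 2: top cell = 'X' → FULL
col 3: top cell = 'X' → FULL
col 4: top cell = '.' → open

Answer: 0,4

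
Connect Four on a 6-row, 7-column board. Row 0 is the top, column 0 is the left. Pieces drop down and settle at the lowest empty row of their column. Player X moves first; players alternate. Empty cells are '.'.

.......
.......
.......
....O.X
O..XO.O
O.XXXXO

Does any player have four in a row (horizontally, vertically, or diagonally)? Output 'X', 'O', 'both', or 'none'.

X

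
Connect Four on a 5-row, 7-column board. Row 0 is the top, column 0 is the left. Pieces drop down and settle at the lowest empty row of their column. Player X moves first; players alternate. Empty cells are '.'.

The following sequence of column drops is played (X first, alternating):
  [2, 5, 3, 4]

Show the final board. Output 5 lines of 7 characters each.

Move 1: X drops in col 2, lands at row 4
Move 2: O drops in col 5, lands at row 4
Move 3: X drops in col 3, lands at row 4
Move 4: O drops in col 4, lands at row 4

Answer: .......
.......
.......
.......
..XXOO.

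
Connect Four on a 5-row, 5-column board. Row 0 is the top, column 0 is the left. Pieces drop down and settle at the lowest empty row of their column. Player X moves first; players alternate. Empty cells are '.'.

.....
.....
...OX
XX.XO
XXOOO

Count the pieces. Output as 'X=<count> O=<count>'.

X=6 O=5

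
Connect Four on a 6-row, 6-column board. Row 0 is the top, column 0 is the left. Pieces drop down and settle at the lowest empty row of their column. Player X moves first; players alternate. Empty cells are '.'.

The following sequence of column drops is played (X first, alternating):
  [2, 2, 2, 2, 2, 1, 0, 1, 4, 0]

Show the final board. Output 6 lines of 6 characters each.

Move 1: X drops in col 2, lands at row 5
Move 2: O drops in col 2, lands at row 4
Move 3: X drops in col 2, lands at row 3
Move 4: O drops in col 2, lands at row 2
Move 5: X drops in col 2, lands at row 1
Move 6: O drops in col 1, lands at row 5
Move 7: X drops in col 0, lands at row 5
Move 8: O drops in col 1, lands at row 4
Move 9: X drops in col 4, lands at row 5
Move 10: O drops in col 0, lands at row 4

Answer: ......
..X...
..O...
..X...
OOO...
XOX.X.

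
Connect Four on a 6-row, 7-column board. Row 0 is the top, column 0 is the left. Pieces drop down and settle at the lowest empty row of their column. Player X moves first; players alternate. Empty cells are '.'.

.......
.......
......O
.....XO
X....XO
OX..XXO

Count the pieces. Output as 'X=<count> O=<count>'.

X=6 O=5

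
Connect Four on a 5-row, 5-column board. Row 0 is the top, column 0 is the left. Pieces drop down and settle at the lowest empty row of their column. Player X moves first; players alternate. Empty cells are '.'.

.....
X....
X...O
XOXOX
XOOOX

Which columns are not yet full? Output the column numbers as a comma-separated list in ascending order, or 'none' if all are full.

Answer: 0,1,2,3,4

Derivation:
col 0: top cell = '.' → open
col 1: top cell = '.' → open
col 2: top cell = '.' → open
col 3: top cell = '.' → open
col 4: top cell = '.' → open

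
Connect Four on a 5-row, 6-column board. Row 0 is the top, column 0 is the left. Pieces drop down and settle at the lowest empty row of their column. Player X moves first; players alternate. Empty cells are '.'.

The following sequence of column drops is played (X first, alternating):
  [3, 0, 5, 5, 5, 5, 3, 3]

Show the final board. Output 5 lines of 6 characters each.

Move 1: X drops in col 3, lands at row 4
Move 2: O drops in col 0, lands at row 4
Move 3: X drops in col 5, lands at row 4
Move 4: O drops in col 5, lands at row 3
Move 5: X drops in col 5, lands at row 2
Move 6: O drops in col 5, lands at row 1
Move 7: X drops in col 3, lands at row 3
Move 8: O drops in col 3, lands at row 2

Answer: ......
.....O
...O.X
...X.O
O..X.X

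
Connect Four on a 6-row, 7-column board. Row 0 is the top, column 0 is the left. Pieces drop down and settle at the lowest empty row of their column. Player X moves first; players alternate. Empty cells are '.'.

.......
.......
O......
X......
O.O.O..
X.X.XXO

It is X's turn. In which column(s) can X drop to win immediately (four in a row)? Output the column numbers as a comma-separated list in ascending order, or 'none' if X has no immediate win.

col 0: drop X → no win
col 1: drop X → no win
col 2: drop X → no win
col 3: drop X → WIN!
col 4: drop X → no win
col 5: drop X → no win
col 6: drop X → no win

Answer: 3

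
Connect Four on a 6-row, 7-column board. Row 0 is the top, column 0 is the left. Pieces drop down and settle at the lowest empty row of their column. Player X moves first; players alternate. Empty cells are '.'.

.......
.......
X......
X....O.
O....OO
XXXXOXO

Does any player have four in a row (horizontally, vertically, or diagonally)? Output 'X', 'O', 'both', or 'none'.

X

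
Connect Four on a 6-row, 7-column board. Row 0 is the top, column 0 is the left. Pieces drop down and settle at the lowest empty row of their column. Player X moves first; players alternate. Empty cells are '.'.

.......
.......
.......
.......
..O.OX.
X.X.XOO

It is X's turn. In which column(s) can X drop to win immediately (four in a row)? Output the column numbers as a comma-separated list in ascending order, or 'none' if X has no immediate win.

Answer: none

Derivation:
col 0: drop X → no win
col 1: drop X → no win
col 2: drop X → no win
col 3: drop X → no win
col 4: drop X → no win
col 5: drop X → no win
col 6: drop X → no win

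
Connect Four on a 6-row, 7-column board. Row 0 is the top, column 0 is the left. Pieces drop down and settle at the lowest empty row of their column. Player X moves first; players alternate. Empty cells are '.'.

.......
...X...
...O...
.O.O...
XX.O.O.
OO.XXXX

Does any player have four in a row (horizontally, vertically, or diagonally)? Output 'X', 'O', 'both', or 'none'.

X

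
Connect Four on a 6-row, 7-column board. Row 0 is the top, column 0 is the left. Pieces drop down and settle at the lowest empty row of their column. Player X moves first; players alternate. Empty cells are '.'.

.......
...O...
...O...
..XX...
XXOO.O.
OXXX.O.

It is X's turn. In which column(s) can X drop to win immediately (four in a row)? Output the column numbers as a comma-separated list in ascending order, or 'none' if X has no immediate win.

col 0: drop X → no win
col 1: drop X → no win
col 2: drop X → no win
col 3: drop X → no win
col 4: drop X → WIN!
col 5: drop X → no win
col 6: drop X → no win

Answer: 4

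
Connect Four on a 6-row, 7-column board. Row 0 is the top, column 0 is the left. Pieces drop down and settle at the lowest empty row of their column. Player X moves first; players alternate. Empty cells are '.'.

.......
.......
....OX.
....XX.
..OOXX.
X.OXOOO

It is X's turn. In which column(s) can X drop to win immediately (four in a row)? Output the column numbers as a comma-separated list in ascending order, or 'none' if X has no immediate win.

col 0: drop X → no win
col 1: drop X → no win
col 2: drop X → no win
col 3: drop X → no win
col 4: drop X → no win
col 5: drop X → WIN!
col 6: drop X → no win

Answer: 5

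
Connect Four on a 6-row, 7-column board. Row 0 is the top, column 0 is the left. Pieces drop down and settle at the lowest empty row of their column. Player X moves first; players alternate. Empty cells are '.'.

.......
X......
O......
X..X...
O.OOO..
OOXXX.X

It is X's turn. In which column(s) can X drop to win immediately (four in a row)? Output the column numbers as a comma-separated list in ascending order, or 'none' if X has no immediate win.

Answer: 5

Derivation:
col 0: drop X → no win
col 1: drop X → no win
col 2: drop X → no win
col 3: drop X → no win
col 4: drop X → no win
col 5: drop X → WIN!
col 6: drop X → no win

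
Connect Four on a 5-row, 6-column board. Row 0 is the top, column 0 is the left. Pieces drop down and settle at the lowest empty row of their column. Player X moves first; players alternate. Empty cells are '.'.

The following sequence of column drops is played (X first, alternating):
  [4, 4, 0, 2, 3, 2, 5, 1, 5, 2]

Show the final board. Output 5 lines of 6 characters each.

Answer: ......
......
..O...
..O.OX
XOOXXX

Derivation:
Move 1: X drops in col 4, lands at row 4
Move 2: O drops in col 4, lands at row 3
Move 3: X drops in col 0, lands at row 4
Move 4: O drops in col 2, lands at row 4
Move 5: X drops in col 3, lands at row 4
Move 6: O drops in col 2, lands at row 3
Move 7: X drops in col 5, lands at row 4
Move 8: O drops in col 1, lands at row 4
Move 9: X drops in col 5, lands at row 3
Move 10: O drops in col 2, lands at row 2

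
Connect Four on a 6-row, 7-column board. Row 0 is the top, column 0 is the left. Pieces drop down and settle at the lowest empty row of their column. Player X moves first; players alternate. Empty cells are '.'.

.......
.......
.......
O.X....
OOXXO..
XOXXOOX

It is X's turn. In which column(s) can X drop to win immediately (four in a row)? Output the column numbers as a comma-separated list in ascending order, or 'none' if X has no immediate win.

col 0: drop X → no win
col 1: drop X → no win
col 2: drop X → WIN!
col 3: drop X → no win
col 4: drop X → no win
col 5: drop X → no win
col 6: drop X → no win

Answer: 2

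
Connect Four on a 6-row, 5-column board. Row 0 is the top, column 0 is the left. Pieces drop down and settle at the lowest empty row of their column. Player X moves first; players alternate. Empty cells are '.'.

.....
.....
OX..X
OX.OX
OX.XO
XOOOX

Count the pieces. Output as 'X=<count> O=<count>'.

X=8 O=8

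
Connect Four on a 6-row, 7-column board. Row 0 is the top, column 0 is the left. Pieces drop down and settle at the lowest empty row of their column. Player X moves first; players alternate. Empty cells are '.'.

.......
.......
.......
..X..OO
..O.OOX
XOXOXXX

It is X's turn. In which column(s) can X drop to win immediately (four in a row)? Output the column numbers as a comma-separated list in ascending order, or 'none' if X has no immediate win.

col 0: drop X → no win
col 1: drop X → no win
col 2: drop X → no win
col 3: drop X → no win
col 4: drop X → no win
col 5: drop X → no win
col 6: drop X → no win

Answer: none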